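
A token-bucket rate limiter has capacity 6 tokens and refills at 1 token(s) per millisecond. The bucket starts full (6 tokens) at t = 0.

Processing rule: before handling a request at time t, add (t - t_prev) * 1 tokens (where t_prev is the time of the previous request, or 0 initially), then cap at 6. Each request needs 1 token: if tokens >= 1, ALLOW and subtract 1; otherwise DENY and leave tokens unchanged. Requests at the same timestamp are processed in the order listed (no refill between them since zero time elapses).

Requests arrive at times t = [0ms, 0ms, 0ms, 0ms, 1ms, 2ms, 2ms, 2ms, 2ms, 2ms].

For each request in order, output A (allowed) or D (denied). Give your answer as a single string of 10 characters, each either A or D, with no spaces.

Simulating step by step:
  req#1 t=0ms: ALLOW
  req#2 t=0ms: ALLOW
  req#3 t=0ms: ALLOW
  req#4 t=0ms: ALLOW
  req#5 t=1ms: ALLOW
  req#6 t=2ms: ALLOW
  req#7 t=2ms: ALLOW
  req#8 t=2ms: ALLOW
  req#9 t=2ms: DENY
  req#10 t=2ms: DENY

Answer: AAAAAAAADD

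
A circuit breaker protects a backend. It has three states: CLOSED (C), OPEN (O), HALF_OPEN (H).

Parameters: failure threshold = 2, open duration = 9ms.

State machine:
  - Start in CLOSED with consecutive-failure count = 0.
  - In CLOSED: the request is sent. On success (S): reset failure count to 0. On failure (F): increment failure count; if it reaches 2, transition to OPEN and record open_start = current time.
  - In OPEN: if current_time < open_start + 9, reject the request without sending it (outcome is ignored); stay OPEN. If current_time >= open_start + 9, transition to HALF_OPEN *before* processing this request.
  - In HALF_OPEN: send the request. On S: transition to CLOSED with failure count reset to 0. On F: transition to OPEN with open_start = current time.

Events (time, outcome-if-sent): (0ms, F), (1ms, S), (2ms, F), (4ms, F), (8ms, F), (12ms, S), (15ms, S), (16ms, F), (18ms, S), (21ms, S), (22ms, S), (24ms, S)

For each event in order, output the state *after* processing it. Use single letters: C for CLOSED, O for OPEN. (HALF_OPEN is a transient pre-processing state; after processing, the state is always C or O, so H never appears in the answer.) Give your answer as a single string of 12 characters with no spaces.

Answer: CCCOOOCCCCCC

Derivation:
State after each event:
  event#1 t=0ms outcome=F: state=CLOSED
  event#2 t=1ms outcome=S: state=CLOSED
  event#3 t=2ms outcome=F: state=CLOSED
  event#4 t=4ms outcome=F: state=OPEN
  event#5 t=8ms outcome=F: state=OPEN
  event#6 t=12ms outcome=S: state=OPEN
  event#7 t=15ms outcome=S: state=CLOSED
  event#8 t=16ms outcome=F: state=CLOSED
  event#9 t=18ms outcome=S: state=CLOSED
  event#10 t=21ms outcome=S: state=CLOSED
  event#11 t=22ms outcome=S: state=CLOSED
  event#12 t=24ms outcome=S: state=CLOSED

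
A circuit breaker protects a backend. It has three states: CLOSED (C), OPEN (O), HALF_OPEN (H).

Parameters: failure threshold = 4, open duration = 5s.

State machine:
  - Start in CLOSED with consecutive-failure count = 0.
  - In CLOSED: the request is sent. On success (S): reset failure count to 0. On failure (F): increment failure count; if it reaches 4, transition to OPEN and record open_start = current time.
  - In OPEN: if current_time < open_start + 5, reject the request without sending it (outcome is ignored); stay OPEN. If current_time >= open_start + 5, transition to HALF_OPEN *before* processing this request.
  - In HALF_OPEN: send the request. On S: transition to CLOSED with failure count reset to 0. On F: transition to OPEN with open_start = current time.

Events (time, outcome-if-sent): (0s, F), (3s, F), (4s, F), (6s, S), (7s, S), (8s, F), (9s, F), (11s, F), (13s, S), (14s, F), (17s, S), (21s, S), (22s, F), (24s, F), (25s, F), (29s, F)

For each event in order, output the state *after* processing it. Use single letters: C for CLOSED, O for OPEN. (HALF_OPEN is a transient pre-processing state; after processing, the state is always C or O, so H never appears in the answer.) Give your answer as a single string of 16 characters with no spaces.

Answer: CCCCCCCCCCCCCCCO

Derivation:
State after each event:
  event#1 t=0s outcome=F: state=CLOSED
  event#2 t=3s outcome=F: state=CLOSED
  event#3 t=4s outcome=F: state=CLOSED
  event#4 t=6s outcome=S: state=CLOSED
  event#5 t=7s outcome=S: state=CLOSED
  event#6 t=8s outcome=F: state=CLOSED
  event#7 t=9s outcome=F: state=CLOSED
  event#8 t=11s outcome=F: state=CLOSED
  event#9 t=13s outcome=S: state=CLOSED
  event#10 t=14s outcome=F: state=CLOSED
  event#11 t=17s outcome=S: state=CLOSED
  event#12 t=21s outcome=S: state=CLOSED
  event#13 t=22s outcome=F: state=CLOSED
  event#14 t=24s outcome=F: state=CLOSED
  event#15 t=25s outcome=F: state=CLOSED
  event#16 t=29s outcome=F: state=OPEN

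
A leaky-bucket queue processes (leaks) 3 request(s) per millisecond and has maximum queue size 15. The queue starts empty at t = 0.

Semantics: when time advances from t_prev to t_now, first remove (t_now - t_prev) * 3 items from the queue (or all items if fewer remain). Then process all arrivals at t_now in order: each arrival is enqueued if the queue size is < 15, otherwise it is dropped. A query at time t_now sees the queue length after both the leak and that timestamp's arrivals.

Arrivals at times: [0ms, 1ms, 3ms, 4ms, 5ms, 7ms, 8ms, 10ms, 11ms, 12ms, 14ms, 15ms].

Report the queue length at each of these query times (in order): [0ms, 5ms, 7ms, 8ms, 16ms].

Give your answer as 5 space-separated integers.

Answer: 1 1 1 1 0

Derivation:
Queue lengths at query times:
  query t=0ms: backlog = 1
  query t=5ms: backlog = 1
  query t=7ms: backlog = 1
  query t=8ms: backlog = 1
  query t=16ms: backlog = 0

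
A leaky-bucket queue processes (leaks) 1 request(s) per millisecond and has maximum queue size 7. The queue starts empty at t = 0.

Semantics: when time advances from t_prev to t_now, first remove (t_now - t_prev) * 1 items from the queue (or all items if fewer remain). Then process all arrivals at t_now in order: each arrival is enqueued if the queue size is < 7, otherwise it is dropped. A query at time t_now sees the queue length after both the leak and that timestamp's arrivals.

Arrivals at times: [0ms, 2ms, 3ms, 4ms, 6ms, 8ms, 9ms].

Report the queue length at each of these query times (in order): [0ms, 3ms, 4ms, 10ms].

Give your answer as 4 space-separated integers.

Queue lengths at query times:
  query t=0ms: backlog = 1
  query t=3ms: backlog = 1
  query t=4ms: backlog = 1
  query t=10ms: backlog = 0

Answer: 1 1 1 0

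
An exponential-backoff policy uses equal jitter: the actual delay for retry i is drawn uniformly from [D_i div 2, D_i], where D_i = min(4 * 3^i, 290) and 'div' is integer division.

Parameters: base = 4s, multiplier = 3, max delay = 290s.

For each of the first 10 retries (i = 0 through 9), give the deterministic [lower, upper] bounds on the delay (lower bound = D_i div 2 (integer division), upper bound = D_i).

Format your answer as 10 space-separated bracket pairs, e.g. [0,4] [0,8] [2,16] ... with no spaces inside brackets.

Answer: [2,4] [6,12] [18,36] [54,108] [145,290] [145,290] [145,290] [145,290] [145,290] [145,290]

Derivation:
Computing bounds per retry:
  i=0: D_i=min(4*3^0,290)=4, bounds=[2,4]
  i=1: D_i=min(4*3^1,290)=12, bounds=[6,12]
  i=2: D_i=min(4*3^2,290)=36, bounds=[18,36]
  i=3: D_i=min(4*3^3,290)=108, bounds=[54,108]
  i=4: D_i=min(4*3^4,290)=290, bounds=[145,290]
  i=5: D_i=min(4*3^5,290)=290, bounds=[145,290]
  i=6: D_i=min(4*3^6,290)=290, bounds=[145,290]
  i=7: D_i=min(4*3^7,290)=290, bounds=[145,290]
  i=8: D_i=min(4*3^8,290)=290, bounds=[145,290]
  i=9: D_i=min(4*3^9,290)=290, bounds=[145,290]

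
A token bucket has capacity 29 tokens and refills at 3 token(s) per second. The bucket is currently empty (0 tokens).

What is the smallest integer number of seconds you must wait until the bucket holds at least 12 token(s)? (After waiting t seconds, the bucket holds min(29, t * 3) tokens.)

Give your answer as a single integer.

Need t * 3 >= 12, so t >= 12/3.
Smallest integer t = ceil(12/3) = 4.

Answer: 4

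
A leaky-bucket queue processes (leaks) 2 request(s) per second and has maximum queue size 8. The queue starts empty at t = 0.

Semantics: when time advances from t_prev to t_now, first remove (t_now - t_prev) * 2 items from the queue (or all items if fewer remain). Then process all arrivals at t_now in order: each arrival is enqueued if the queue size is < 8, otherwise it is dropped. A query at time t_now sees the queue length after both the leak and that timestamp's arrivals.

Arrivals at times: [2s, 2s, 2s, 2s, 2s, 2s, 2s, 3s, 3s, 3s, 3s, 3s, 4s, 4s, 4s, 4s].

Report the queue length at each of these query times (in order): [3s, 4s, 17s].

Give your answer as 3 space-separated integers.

Answer: 8 8 0

Derivation:
Queue lengths at query times:
  query t=3s: backlog = 8
  query t=4s: backlog = 8
  query t=17s: backlog = 0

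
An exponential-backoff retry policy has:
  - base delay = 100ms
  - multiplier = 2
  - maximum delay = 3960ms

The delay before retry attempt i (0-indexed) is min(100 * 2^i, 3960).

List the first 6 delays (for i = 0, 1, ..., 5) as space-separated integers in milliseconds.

Computing each delay:
  i=0: min(100*2^0, 3960) = 100
  i=1: min(100*2^1, 3960) = 200
  i=2: min(100*2^2, 3960) = 400
  i=3: min(100*2^3, 3960) = 800
  i=4: min(100*2^4, 3960) = 1600
  i=5: min(100*2^5, 3960) = 3200

Answer: 100 200 400 800 1600 3200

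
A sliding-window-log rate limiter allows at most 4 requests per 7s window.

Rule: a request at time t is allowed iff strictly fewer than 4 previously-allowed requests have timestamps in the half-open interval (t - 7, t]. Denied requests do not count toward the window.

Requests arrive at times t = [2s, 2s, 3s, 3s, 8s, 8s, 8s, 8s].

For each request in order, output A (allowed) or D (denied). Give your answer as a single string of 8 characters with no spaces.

Answer: AAAADDDD

Derivation:
Tracking allowed requests in the window:
  req#1 t=2s: ALLOW
  req#2 t=2s: ALLOW
  req#3 t=3s: ALLOW
  req#4 t=3s: ALLOW
  req#5 t=8s: DENY
  req#6 t=8s: DENY
  req#7 t=8s: DENY
  req#8 t=8s: DENY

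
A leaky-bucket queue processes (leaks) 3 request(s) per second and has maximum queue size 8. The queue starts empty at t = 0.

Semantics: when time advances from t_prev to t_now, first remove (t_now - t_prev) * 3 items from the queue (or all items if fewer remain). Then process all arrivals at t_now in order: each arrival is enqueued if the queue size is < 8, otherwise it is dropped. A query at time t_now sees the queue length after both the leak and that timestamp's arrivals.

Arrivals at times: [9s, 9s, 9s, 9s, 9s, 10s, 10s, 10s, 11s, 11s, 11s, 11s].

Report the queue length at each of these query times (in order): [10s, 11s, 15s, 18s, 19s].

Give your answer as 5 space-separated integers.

Queue lengths at query times:
  query t=10s: backlog = 5
  query t=11s: backlog = 6
  query t=15s: backlog = 0
  query t=18s: backlog = 0
  query t=19s: backlog = 0

Answer: 5 6 0 0 0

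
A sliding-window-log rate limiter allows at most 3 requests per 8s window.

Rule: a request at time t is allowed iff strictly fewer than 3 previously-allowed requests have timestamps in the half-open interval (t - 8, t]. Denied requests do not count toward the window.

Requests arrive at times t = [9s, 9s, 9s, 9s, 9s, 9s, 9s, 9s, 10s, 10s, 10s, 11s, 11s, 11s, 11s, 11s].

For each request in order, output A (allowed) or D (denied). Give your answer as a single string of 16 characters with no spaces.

Answer: AAADDDDDDDDDDDDD

Derivation:
Tracking allowed requests in the window:
  req#1 t=9s: ALLOW
  req#2 t=9s: ALLOW
  req#3 t=9s: ALLOW
  req#4 t=9s: DENY
  req#5 t=9s: DENY
  req#6 t=9s: DENY
  req#7 t=9s: DENY
  req#8 t=9s: DENY
  req#9 t=10s: DENY
  req#10 t=10s: DENY
  req#11 t=10s: DENY
  req#12 t=11s: DENY
  req#13 t=11s: DENY
  req#14 t=11s: DENY
  req#15 t=11s: DENY
  req#16 t=11s: DENY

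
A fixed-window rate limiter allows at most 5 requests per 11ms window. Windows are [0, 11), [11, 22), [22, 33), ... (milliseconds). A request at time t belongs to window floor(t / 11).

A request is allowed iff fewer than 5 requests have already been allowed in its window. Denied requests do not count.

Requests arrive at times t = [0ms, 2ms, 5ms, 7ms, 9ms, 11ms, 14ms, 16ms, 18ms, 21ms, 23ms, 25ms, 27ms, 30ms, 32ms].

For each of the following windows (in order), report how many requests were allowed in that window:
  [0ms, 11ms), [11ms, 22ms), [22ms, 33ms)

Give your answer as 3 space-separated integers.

Processing requests:
  req#1 t=0ms (window 0): ALLOW
  req#2 t=2ms (window 0): ALLOW
  req#3 t=5ms (window 0): ALLOW
  req#4 t=7ms (window 0): ALLOW
  req#5 t=9ms (window 0): ALLOW
  req#6 t=11ms (window 1): ALLOW
  req#7 t=14ms (window 1): ALLOW
  req#8 t=16ms (window 1): ALLOW
  req#9 t=18ms (window 1): ALLOW
  req#10 t=21ms (window 1): ALLOW
  req#11 t=23ms (window 2): ALLOW
  req#12 t=25ms (window 2): ALLOW
  req#13 t=27ms (window 2): ALLOW
  req#14 t=30ms (window 2): ALLOW
  req#15 t=32ms (window 2): ALLOW

Allowed counts by window: 5 5 5

Answer: 5 5 5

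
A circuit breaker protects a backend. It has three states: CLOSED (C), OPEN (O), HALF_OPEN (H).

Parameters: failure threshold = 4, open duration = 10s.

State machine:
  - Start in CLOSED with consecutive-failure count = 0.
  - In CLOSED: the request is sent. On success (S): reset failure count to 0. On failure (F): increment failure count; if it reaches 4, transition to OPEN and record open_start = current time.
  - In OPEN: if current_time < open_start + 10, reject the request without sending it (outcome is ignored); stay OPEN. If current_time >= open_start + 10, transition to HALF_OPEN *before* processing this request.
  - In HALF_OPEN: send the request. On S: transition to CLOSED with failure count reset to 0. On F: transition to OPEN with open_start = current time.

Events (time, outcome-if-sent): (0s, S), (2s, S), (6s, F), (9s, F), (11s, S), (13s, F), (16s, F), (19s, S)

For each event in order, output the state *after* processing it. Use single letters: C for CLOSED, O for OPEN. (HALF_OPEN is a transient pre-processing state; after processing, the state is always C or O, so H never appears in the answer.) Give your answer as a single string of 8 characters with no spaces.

State after each event:
  event#1 t=0s outcome=S: state=CLOSED
  event#2 t=2s outcome=S: state=CLOSED
  event#3 t=6s outcome=F: state=CLOSED
  event#4 t=9s outcome=F: state=CLOSED
  event#5 t=11s outcome=S: state=CLOSED
  event#6 t=13s outcome=F: state=CLOSED
  event#7 t=16s outcome=F: state=CLOSED
  event#8 t=19s outcome=S: state=CLOSED

Answer: CCCCCCCC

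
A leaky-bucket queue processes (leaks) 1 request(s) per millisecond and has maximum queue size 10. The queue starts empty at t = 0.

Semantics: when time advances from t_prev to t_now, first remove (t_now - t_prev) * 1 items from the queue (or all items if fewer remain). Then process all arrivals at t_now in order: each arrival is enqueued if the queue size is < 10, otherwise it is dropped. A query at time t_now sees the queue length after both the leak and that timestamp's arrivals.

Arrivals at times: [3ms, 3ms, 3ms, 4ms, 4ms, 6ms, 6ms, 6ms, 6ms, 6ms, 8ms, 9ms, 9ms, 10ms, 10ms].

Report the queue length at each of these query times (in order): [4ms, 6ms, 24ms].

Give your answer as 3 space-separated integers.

Answer: 4 7 0

Derivation:
Queue lengths at query times:
  query t=4ms: backlog = 4
  query t=6ms: backlog = 7
  query t=24ms: backlog = 0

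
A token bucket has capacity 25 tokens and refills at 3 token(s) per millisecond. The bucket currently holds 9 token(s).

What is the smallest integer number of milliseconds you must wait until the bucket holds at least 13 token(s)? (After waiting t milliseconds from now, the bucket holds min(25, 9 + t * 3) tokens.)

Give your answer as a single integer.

Need 9 + t * 3 >= 13, so t >= 4/3.
Smallest integer t = ceil(4/3) = 2.

Answer: 2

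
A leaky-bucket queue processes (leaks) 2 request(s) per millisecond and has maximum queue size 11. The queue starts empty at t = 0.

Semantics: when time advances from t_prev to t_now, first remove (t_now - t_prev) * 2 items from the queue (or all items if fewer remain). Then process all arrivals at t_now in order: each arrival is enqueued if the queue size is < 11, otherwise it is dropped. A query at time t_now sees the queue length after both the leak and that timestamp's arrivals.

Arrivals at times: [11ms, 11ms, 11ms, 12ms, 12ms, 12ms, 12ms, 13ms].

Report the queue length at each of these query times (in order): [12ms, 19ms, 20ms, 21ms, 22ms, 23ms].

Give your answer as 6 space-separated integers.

Answer: 5 0 0 0 0 0

Derivation:
Queue lengths at query times:
  query t=12ms: backlog = 5
  query t=19ms: backlog = 0
  query t=20ms: backlog = 0
  query t=21ms: backlog = 0
  query t=22ms: backlog = 0
  query t=23ms: backlog = 0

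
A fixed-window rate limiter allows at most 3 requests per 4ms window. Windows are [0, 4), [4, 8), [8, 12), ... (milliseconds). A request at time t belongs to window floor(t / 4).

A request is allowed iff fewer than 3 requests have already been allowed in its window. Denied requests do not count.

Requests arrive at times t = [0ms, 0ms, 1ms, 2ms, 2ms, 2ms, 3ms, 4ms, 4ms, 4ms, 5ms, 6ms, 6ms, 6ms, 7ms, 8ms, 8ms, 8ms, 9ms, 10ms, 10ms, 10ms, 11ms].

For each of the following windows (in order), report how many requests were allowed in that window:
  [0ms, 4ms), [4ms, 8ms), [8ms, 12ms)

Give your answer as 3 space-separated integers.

Processing requests:
  req#1 t=0ms (window 0): ALLOW
  req#2 t=0ms (window 0): ALLOW
  req#3 t=1ms (window 0): ALLOW
  req#4 t=2ms (window 0): DENY
  req#5 t=2ms (window 0): DENY
  req#6 t=2ms (window 0): DENY
  req#7 t=3ms (window 0): DENY
  req#8 t=4ms (window 1): ALLOW
  req#9 t=4ms (window 1): ALLOW
  req#10 t=4ms (window 1): ALLOW
  req#11 t=5ms (window 1): DENY
  req#12 t=6ms (window 1): DENY
  req#13 t=6ms (window 1): DENY
  req#14 t=6ms (window 1): DENY
  req#15 t=7ms (window 1): DENY
  req#16 t=8ms (window 2): ALLOW
  req#17 t=8ms (window 2): ALLOW
  req#18 t=8ms (window 2): ALLOW
  req#19 t=9ms (window 2): DENY
  req#20 t=10ms (window 2): DENY
  req#21 t=10ms (window 2): DENY
  req#22 t=10ms (window 2): DENY
  req#23 t=11ms (window 2): DENY

Allowed counts by window: 3 3 3

Answer: 3 3 3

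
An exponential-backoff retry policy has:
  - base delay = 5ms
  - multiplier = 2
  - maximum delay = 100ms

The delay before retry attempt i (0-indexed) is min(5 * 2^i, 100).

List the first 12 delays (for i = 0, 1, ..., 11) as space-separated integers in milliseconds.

Computing each delay:
  i=0: min(5*2^0, 100) = 5
  i=1: min(5*2^1, 100) = 10
  i=2: min(5*2^2, 100) = 20
  i=3: min(5*2^3, 100) = 40
  i=4: min(5*2^4, 100) = 80
  i=5: min(5*2^5, 100) = 100
  i=6: min(5*2^6, 100) = 100
  i=7: min(5*2^7, 100) = 100
  i=8: min(5*2^8, 100) = 100
  i=9: min(5*2^9, 100) = 100
  i=10: min(5*2^10, 100) = 100
  i=11: min(5*2^11, 100) = 100

Answer: 5 10 20 40 80 100 100 100 100 100 100 100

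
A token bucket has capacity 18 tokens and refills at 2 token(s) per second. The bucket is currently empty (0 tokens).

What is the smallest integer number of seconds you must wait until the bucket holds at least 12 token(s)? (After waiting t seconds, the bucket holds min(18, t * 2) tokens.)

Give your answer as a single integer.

Answer: 6

Derivation:
Need t * 2 >= 12, so t >= 12/2.
Smallest integer t = ceil(12/2) = 6.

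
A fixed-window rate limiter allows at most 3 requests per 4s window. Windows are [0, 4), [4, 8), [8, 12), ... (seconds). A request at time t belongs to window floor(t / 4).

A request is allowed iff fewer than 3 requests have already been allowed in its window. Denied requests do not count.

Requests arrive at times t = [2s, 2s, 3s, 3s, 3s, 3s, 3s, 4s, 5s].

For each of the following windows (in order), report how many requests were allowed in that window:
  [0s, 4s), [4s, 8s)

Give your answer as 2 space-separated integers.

Answer: 3 2

Derivation:
Processing requests:
  req#1 t=2s (window 0): ALLOW
  req#2 t=2s (window 0): ALLOW
  req#3 t=3s (window 0): ALLOW
  req#4 t=3s (window 0): DENY
  req#5 t=3s (window 0): DENY
  req#6 t=3s (window 0): DENY
  req#7 t=3s (window 0): DENY
  req#8 t=4s (window 1): ALLOW
  req#9 t=5s (window 1): ALLOW

Allowed counts by window: 3 2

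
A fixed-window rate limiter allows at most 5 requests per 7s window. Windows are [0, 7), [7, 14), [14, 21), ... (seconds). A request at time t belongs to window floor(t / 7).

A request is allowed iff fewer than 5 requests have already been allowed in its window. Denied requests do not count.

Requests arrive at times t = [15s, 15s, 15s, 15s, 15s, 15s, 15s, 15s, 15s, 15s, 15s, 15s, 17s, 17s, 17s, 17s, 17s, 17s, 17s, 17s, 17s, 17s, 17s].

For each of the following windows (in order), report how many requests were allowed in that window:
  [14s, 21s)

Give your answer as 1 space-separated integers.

Processing requests:
  req#1 t=15s (window 2): ALLOW
  req#2 t=15s (window 2): ALLOW
  req#3 t=15s (window 2): ALLOW
  req#4 t=15s (window 2): ALLOW
  req#5 t=15s (window 2): ALLOW
  req#6 t=15s (window 2): DENY
  req#7 t=15s (window 2): DENY
  req#8 t=15s (window 2): DENY
  req#9 t=15s (window 2): DENY
  req#10 t=15s (window 2): DENY
  req#11 t=15s (window 2): DENY
  req#12 t=15s (window 2): DENY
  req#13 t=17s (window 2): DENY
  req#14 t=17s (window 2): DENY
  req#15 t=17s (window 2): DENY
  req#16 t=17s (window 2): DENY
  req#17 t=17s (window 2): DENY
  req#18 t=17s (window 2): DENY
  req#19 t=17s (window 2): DENY
  req#20 t=17s (window 2): DENY
  req#21 t=17s (window 2): DENY
  req#22 t=17s (window 2): DENY
  req#23 t=17s (window 2): DENY

Allowed counts by window: 5

Answer: 5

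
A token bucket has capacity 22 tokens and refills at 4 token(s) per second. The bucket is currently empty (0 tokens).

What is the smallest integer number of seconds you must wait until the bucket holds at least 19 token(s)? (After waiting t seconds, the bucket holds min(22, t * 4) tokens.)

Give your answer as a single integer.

Answer: 5

Derivation:
Need t * 4 >= 19, so t >= 19/4.
Smallest integer t = ceil(19/4) = 5.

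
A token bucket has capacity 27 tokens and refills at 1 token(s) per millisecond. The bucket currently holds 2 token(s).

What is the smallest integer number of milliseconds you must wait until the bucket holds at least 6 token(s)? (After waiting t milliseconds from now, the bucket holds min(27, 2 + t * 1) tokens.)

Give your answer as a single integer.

Need 2 + t * 1 >= 6, so t >= 4/1.
Smallest integer t = ceil(4/1) = 4.

Answer: 4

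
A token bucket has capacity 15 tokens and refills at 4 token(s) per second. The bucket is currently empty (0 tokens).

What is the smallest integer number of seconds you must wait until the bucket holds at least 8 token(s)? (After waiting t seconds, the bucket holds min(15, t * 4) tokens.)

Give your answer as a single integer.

Answer: 2

Derivation:
Need t * 4 >= 8, so t >= 8/4.
Smallest integer t = ceil(8/4) = 2.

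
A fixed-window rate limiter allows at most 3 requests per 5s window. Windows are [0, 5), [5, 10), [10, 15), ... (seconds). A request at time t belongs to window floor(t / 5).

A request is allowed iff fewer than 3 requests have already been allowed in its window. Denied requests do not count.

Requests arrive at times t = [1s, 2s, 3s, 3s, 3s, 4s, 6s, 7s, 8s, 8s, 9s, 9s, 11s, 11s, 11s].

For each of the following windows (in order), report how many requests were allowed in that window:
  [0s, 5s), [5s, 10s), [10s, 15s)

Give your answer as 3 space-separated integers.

Processing requests:
  req#1 t=1s (window 0): ALLOW
  req#2 t=2s (window 0): ALLOW
  req#3 t=3s (window 0): ALLOW
  req#4 t=3s (window 0): DENY
  req#5 t=3s (window 0): DENY
  req#6 t=4s (window 0): DENY
  req#7 t=6s (window 1): ALLOW
  req#8 t=7s (window 1): ALLOW
  req#9 t=8s (window 1): ALLOW
  req#10 t=8s (window 1): DENY
  req#11 t=9s (window 1): DENY
  req#12 t=9s (window 1): DENY
  req#13 t=11s (window 2): ALLOW
  req#14 t=11s (window 2): ALLOW
  req#15 t=11s (window 2): ALLOW

Allowed counts by window: 3 3 3

Answer: 3 3 3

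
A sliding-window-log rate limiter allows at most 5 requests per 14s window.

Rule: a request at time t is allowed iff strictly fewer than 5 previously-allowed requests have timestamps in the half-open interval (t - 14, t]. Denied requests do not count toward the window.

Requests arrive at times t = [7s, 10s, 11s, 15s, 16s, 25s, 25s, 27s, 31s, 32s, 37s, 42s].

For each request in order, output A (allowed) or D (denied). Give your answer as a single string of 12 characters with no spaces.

Tracking allowed requests in the window:
  req#1 t=7s: ALLOW
  req#2 t=10s: ALLOW
  req#3 t=11s: ALLOW
  req#4 t=15s: ALLOW
  req#5 t=16s: ALLOW
  req#6 t=25s: ALLOW
  req#7 t=25s: ALLOW
  req#8 t=27s: ALLOW
  req#9 t=31s: ALLOW
  req#10 t=32s: ALLOW
  req#11 t=37s: DENY
  req#12 t=42s: ALLOW

Answer: AAAAAAAAAADA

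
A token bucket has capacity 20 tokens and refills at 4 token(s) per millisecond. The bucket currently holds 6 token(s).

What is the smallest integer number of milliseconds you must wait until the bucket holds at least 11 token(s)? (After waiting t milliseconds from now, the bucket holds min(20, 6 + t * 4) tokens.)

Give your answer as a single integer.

Need 6 + t * 4 >= 11, so t >= 5/4.
Smallest integer t = ceil(5/4) = 2.

Answer: 2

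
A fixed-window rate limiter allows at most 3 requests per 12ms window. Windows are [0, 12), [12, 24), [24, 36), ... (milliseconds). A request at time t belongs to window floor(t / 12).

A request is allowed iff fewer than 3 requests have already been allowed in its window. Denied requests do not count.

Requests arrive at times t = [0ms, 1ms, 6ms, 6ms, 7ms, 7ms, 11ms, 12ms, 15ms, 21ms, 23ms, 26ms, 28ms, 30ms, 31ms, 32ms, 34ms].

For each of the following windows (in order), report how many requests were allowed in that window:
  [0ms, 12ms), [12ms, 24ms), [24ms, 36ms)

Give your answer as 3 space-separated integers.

Answer: 3 3 3

Derivation:
Processing requests:
  req#1 t=0ms (window 0): ALLOW
  req#2 t=1ms (window 0): ALLOW
  req#3 t=6ms (window 0): ALLOW
  req#4 t=6ms (window 0): DENY
  req#5 t=7ms (window 0): DENY
  req#6 t=7ms (window 0): DENY
  req#7 t=11ms (window 0): DENY
  req#8 t=12ms (window 1): ALLOW
  req#9 t=15ms (window 1): ALLOW
  req#10 t=21ms (window 1): ALLOW
  req#11 t=23ms (window 1): DENY
  req#12 t=26ms (window 2): ALLOW
  req#13 t=28ms (window 2): ALLOW
  req#14 t=30ms (window 2): ALLOW
  req#15 t=31ms (window 2): DENY
  req#16 t=32ms (window 2): DENY
  req#17 t=34ms (window 2): DENY

Allowed counts by window: 3 3 3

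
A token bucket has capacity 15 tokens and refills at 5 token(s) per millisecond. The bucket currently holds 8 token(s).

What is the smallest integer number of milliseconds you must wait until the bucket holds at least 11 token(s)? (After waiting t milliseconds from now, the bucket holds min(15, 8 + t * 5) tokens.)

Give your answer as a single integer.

Need 8 + t * 5 >= 11, so t >= 3/5.
Smallest integer t = ceil(3/5) = 1.

Answer: 1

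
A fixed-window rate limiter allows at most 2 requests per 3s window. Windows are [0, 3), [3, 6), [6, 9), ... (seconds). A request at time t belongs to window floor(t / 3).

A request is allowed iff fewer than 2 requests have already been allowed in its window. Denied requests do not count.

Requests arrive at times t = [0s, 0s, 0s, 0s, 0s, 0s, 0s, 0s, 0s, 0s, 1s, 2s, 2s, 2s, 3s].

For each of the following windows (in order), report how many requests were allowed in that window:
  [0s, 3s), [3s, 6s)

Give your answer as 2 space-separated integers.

Answer: 2 1

Derivation:
Processing requests:
  req#1 t=0s (window 0): ALLOW
  req#2 t=0s (window 0): ALLOW
  req#3 t=0s (window 0): DENY
  req#4 t=0s (window 0): DENY
  req#5 t=0s (window 0): DENY
  req#6 t=0s (window 0): DENY
  req#7 t=0s (window 0): DENY
  req#8 t=0s (window 0): DENY
  req#9 t=0s (window 0): DENY
  req#10 t=0s (window 0): DENY
  req#11 t=1s (window 0): DENY
  req#12 t=2s (window 0): DENY
  req#13 t=2s (window 0): DENY
  req#14 t=2s (window 0): DENY
  req#15 t=3s (window 1): ALLOW

Allowed counts by window: 2 1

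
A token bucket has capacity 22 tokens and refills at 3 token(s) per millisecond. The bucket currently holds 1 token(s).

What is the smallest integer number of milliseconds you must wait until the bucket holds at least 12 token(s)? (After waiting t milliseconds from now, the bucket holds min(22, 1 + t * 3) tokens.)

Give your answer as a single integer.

Answer: 4

Derivation:
Need 1 + t * 3 >= 12, so t >= 11/3.
Smallest integer t = ceil(11/3) = 4.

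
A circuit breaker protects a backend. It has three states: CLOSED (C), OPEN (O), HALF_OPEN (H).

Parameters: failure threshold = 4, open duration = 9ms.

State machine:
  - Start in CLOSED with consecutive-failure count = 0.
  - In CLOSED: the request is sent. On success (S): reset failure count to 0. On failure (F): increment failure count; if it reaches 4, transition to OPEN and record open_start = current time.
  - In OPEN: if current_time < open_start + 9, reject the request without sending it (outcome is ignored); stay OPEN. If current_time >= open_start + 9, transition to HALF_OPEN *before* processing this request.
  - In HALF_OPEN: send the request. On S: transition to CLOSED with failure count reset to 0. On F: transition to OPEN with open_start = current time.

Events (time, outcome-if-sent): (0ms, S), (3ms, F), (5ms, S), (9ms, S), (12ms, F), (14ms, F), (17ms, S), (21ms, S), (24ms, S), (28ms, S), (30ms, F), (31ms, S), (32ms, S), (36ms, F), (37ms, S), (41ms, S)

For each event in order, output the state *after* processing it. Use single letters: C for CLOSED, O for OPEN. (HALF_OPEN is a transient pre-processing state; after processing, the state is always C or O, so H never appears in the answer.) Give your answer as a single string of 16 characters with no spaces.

Answer: CCCCCCCCCCCCCCCC

Derivation:
State after each event:
  event#1 t=0ms outcome=S: state=CLOSED
  event#2 t=3ms outcome=F: state=CLOSED
  event#3 t=5ms outcome=S: state=CLOSED
  event#4 t=9ms outcome=S: state=CLOSED
  event#5 t=12ms outcome=F: state=CLOSED
  event#6 t=14ms outcome=F: state=CLOSED
  event#7 t=17ms outcome=S: state=CLOSED
  event#8 t=21ms outcome=S: state=CLOSED
  event#9 t=24ms outcome=S: state=CLOSED
  event#10 t=28ms outcome=S: state=CLOSED
  event#11 t=30ms outcome=F: state=CLOSED
  event#12 t=31ms outcome=S: state=CLOSED
  event#13 t=32ms outcome=S: state=CLOSED
  event#14 t=36ms outcome=F: state=CLOSED
  event#15 t=37ms outcome=S: state=CLOSED
  event#16 t=41ms outcome=S: state=CLOSED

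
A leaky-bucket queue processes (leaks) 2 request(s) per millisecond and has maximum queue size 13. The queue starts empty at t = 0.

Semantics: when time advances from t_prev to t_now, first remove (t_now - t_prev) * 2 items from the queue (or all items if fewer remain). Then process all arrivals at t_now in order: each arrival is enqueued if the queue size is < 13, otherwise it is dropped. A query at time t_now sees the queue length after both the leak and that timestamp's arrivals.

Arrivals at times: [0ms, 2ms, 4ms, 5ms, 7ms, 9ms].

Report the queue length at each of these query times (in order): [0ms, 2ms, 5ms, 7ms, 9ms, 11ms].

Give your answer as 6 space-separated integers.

Queue lengths at query times:
  query t=0ms: backlog = 1
  query t=2ms: backlog = 1
  query t=5ms: backlog = 1
  query t=7ms: backlog = 1
  query t=9ms: backlog = 1
  query t=11ms: backlog = 0

Answer: 1 1 1 1 1 0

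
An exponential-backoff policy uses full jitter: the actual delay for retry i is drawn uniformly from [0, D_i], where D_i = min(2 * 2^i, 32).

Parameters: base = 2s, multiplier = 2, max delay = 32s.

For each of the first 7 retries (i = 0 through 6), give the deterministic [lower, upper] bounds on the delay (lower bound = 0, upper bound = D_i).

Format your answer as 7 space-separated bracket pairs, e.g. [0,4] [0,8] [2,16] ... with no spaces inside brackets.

Answer: [0,2] [0,4] [0,8] [0,16] [0,32] [0,32] [0,32]

Derivation:
Computing bounds per retry:
  i=0: D_i=min(2*2^0,32)=2, bounds=[0,2]
  i=1: D_i=min(2*2^1,32)=4, bounds=[0,4]
  i=2: D_i=min(2*2^2,32)=8, bounds=[0,8]
  i=3: D_i=min(2*2^3,32)=16, bounds=[0,16]
  i=4: D_i=min(2*2^4,32)=32, bounds=[0,32]
  i=5: D_i=min(2*2^5,32)=32, bounds=[0,32]
  i=6: D_i=min(2*2^6,32)=32, bounds=[0,32]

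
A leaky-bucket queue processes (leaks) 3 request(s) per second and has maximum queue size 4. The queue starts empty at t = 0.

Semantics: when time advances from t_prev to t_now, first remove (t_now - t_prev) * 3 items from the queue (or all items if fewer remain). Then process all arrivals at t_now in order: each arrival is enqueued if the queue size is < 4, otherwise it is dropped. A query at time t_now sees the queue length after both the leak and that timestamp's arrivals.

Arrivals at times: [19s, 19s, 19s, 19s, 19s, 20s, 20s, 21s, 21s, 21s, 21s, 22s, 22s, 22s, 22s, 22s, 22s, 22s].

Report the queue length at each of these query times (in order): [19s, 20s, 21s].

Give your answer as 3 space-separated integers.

Answer: 4 3 4

Derivation:
Queue lengths at query times:
  query t=19s: backlog = 4
  query t=20s: backlog = 3
  query t=21s: backlog = 4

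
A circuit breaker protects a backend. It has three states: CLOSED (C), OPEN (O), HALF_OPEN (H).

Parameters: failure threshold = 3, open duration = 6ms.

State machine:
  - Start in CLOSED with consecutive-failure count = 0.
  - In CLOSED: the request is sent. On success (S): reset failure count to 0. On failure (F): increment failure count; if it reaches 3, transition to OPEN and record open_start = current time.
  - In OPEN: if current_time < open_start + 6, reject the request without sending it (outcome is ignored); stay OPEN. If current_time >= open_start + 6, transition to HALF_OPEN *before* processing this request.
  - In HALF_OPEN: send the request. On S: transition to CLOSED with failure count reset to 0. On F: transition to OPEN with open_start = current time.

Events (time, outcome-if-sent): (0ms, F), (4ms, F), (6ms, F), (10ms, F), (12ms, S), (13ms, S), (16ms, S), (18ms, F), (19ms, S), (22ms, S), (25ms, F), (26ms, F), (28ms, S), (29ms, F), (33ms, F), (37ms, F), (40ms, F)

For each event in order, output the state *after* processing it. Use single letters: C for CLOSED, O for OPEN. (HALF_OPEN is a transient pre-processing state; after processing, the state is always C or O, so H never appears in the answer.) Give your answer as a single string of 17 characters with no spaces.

State after each event:
  event#1 t=0ms outcome=F: state=CLOSED
  event#2 t=4ms outcome=F: state=CLOSED
  event#3 t=6ms outcome=F: state=OPEN
  event#4 t=10ms outcome=F: state=OPEN
  event#5 t=12ms outcome=S: state=CLOSED
  event#6 t=13ms outcome=S: state=CLOSED
  event#7 t=16ms outcome=S: state=CLOSED
  event#8 t=18ms outcome=F: state=CLOSED
  event#9 t=19ms outcome=S: state=CLOSED
  event#10 t=22ms outcome=S: state=CLOSED
  event#11 t=25ms outcome=F: state=CLOSED
  event#12 t=26ms outcome=F: state=CLOSED
  event#13 t=28ms outcome=S: state=CLOSED
  event#14 t=29ms outcome=F: state=CLOSED
  event#15 t=33ms outcome=F: state=CLOSED
  event#16 t=37ms outcome=F: state=OPEN
  event#17 t=40ms outcome=F: state=OPEN

Answer: CCOOCCCCCCCCCCCOO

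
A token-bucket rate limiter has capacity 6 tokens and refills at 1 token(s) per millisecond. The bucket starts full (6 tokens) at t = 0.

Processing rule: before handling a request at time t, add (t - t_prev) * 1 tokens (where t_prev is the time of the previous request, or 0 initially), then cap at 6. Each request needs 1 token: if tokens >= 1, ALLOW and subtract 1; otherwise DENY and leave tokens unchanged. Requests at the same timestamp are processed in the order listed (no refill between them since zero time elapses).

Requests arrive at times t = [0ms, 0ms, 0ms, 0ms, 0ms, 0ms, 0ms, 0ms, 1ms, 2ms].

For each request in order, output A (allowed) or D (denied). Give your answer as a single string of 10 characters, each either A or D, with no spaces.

Simulating step by step:
  req#1 t=0ms: ALLOW
  req#2 t=0ms: ALLOW
  req#3 t=0ms: ALLOW
  req#4 t=0ms: ALLOW
  req#5 t=0ms: ALLOW
  req#6 t=0ms: ALLOW
  req#7 t=0ms: DENY
  req#8 t=0ms: DENY
  req#9 t=1ms: ALLOW
  req#10 t=2ms: ALLOW

Answer: AAAAAADDAA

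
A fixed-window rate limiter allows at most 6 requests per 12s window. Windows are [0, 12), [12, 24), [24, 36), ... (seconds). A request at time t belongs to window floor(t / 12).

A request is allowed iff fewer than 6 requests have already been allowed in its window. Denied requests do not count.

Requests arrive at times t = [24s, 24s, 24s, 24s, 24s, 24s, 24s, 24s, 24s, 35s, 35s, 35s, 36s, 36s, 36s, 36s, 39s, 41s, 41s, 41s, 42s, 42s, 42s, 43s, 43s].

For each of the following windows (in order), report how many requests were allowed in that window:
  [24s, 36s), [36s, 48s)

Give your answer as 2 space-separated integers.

Processing requests:
  req#1 t=24s (window 2): ALLOW
  req#2 t=24s (window 2): ALLOW
  req#3 t=24s (window 2): ALLOW
  req#4 t=24s (window 2): ALLOW
  req#5 t=24s (window 2): ALLOW
  req#6 t=24s (window 2): ALLOW
  req#7 t=24s (window 2): DENY
  req#8 t=24s (window 2): DENY
  req#9 t=24s (window 2): DENY
  req#10 t=35s (window 2): DENY
  req#11 t=35s (window 2): DENY
  req#12 t=35s (window 2): DENY
  req#13 t=36s (window 3): ALLOW
  req#14 t=36s (window 3): ALLOW
  req#15 t=36s (window 3): ALLOW
  req#16 t=36s (window 3): ALLOW
  req#17 t=39s (window 3): ALLOW
  req#18 t=41s (window 3): ALLOW
  req#19 t=41s (window 3): DENY
  req#20 t=41s (window 3): DENY
  req#21 t=42s (window 3): DENY
  req#22 t=42s (window 3): DENY
  req#23 t=42s (window 3): DENY
  req#24 t=43s (window 3): DENY
  req#25 t=43s (window 3): DENY

Allowed counts by window: 6 6

Answer: 6 6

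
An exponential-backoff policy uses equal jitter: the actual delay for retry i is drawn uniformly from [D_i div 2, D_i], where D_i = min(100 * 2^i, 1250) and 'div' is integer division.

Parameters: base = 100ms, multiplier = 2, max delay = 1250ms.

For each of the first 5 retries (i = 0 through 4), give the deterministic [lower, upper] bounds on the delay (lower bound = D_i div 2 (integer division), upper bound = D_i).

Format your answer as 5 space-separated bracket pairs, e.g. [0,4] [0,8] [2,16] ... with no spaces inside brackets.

Answer: [50,100] [100,200] [200,400] [400,800] [625,1250]

Derivation:
Computing bounds per retry:
  i=0: D_i=min(100*2^0,1250)=100, bounds=[50,100]
  i=1: D_i=min(100*2^1,1250)=200, bounds=[100,200]
  i=2: D_i=min(100*2^2,1250)=400, bounds=[200,400]
  i=3: D_i=min(100*2^3,1250)=800, bounds=[400,800]
  i=4: D_i=min(100*2^4,1250)=1250, bounds=[625,1250]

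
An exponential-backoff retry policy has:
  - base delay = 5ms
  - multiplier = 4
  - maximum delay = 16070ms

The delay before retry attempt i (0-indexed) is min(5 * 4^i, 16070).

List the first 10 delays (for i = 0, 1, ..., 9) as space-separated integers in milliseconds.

Computing each delay:
  i=0: min(5*4^0, 16070) = 5
  i=1: min(5*4^1, 16070) = 20
  i=2: min(5*4^2, 16070) = 80
  i=3: min(5*4^3, 16070) = 320
  i=4: min(5*4^4, 16070) = 1280
  i=5: min(5*4^5, 16070) = 5120
  i=6: min(5*4^6, 16070) = 16070
  i=7: min(5*4^7, 16070) = 16070
  i=8: min(5*4^8, 16070) = 16070
  i=9: min(5*4^9, 16070) = 16070

Answer: 5 20 80 320 1280 5120 16070 16070 16070 16070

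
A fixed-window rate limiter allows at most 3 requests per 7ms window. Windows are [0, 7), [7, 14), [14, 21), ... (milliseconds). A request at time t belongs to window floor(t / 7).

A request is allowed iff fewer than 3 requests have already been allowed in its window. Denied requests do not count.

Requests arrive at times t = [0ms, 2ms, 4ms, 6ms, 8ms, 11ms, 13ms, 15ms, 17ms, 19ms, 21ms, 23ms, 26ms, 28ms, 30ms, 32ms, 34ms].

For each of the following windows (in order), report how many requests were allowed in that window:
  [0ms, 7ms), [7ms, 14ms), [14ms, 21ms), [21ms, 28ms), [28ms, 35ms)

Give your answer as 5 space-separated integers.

Processing requests:
  req#1 t=0ms (window 0): ALLOW
  req#2 t=2ms (window 0): ALLOW
  req#3 t=4ms (window 0): ALLOW
  req#4 t=6ms (window 0): DENY
  req#5 t=8ms (window 1): ALLOW
  req#6 t=11ms (window 1): ALLOW
  req#7 t=13ms (window 1): ALLOW
  req#8 t=15ms (window 2): ALLOW
  req#9 t=17ms (window 2): ALLOW
  req#10 t=19ms (window 2): ALLOW
  req#11 t=21ms (window 3): ALLOW
  req#12 t=23ms (window 3): ALLOW
  req#13 t=26ms (window 3): ALLOW
  req#14 t=28ms (window 4): ALLOW
  req#15 t=30ms (window 4): ALLOW
  req#16 t=32ms (window 4): ALLOW
  req#17 t=34ms (window 4): DENY

Allowed counts by window: 3 3 3 3 3

Answer: 3 3 3 3 3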